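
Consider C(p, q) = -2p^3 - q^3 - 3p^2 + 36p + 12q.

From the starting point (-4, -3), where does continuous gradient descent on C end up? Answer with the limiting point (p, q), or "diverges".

C is separable, so gradient descent decouples: p follows -∂C/∂p, q follows -∂C/∂q.
∂C/∂p = -6(p - 2)(p + 3); at p=-4 this is -36, so p increases.
∂C/∂q = -3(q - 2)(q + 2); at q=-3 this is -15, so q increases.
p converges to its nearest critical value -3 (a local min of the p-part); q converges to -2. The iterate converges to (-3, -2).

(-3, -2)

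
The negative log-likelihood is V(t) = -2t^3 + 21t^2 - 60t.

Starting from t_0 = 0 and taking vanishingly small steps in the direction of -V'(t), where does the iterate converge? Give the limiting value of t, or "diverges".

V'(t) = -6(t - 5)(t - 2), so V'(0) = -60.
Gradient descent moves in the -V' direction, i.e. t is increasing.
The nearest critical point in that direction is t = 2, where V'' = 18 > 0 (a local minimum). The iterate converges there.

2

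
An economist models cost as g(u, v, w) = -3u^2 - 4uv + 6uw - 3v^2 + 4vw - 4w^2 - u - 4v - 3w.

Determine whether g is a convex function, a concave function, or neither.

concave

g is quadratic, so its Hessian is the constant matrix H = [[-6, -4, 6], [-4, -6, 4], [6, 4, -8]].
Leading principal minors: -6, 20, -40.
Signs alternate −, +, − ⇒ H ≺ 0 ⇒ concave.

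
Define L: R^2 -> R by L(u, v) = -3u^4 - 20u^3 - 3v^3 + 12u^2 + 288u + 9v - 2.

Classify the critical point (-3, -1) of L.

local minimum

The mixed partial ∂²L/∂u∂v is 0, so the Hessian at any point is diag(L_uu, L_vv) = diag(12(-3u^2 - 10u + 2), -18v).
At (-3, -1): H = diag(60, 18).
Both eigenvalues are positive, so H is positive definite: a local minimum.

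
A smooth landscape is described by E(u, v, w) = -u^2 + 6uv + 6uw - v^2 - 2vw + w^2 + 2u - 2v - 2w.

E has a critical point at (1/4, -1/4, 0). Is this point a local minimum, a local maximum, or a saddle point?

saddle point

The Hessian is constant: H = [[-2, 6, 6], [6, -2, -2], [6, -2, 2]].
Leading principal minors: Δ₁ = -2, Δ₂ = -32, Δ₃ = -128.
The minors fit neither the all-positive nor the alternating-sign pattern, so H is indefinite: a saddle point.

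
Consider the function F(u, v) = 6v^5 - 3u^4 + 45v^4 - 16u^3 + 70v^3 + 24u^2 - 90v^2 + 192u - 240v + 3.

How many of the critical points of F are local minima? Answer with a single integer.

2

F separates as a function of u plus a function of v, so ∇F=0 decouples.
∂F/∂u = -12(u - 2)(u + 2)(u + 4) = 0 at u ∈ {-4, -2, 2}; ∂F/∂v = 30(v - 1)(v + 1)(v + 2)(v + 4) = 0 at v ∈ {-4, -2, -1, 1}.
The Hessian is diagonal: diag(F_uu, F_vv). Second derivatives: F_uu(-4)=-144, F_uu(-2)=96, F_uu(2)=-288; F_vv(-4)=-900, F_vv(-2)=180, F_vv(-1)=-180, F_vv(1)=900.
Local minima occur where both diagonal entries positive: (-2, -2), (-2, 1). Count: 2.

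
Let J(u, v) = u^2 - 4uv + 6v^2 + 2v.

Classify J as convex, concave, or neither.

convex

J is quadratic, so its Hessian is the constant matrix H = [[2, -4], [-4, 12]].
det(H) = 8, tr(H) = 14.
det(H) > 0 and tr(H) > 0, so H is positive definite everywhere: convex.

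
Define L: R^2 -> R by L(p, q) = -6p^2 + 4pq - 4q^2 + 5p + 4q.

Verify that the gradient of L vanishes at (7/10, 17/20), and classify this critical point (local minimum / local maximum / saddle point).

∇L = (-12p + 4q + 5, 4p - 8q + 4); substituting (7/10, 17/20) gives ∇L = (0, 0), so (7/10, 17/20) is indeed a critical point.
The Hessian of L is constant: H = [[-12, 4], [4, -8]].
det(H) = (-12)·(-8) − 4² = 80.
det(H) > 0 and tr(H) = -20 < 0, so H is negative definite and the point is a local maximum.

local maximum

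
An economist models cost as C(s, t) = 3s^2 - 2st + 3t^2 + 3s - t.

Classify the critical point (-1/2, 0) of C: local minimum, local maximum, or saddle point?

local minimum

The Hessian of C is constant: H = [[6, -2], [-2, 6]].
det(H) = 6·6 − (-2)² = 32.
det(H) > 0 and tr(H) = 12 > 0, so H is positive definite and the point is a local minimum.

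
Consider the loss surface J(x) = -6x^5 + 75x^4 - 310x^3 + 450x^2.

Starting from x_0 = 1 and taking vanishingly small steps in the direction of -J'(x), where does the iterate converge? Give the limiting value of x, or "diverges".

0

J'(x) = -30x(x - 5)(x - 3)(x - 2), so J'(1) = 240.
Gradient descent moves in the -J' direction, i.e. x is decreasing.
The nearest critical point in that direction is x = 0, where J'' = 900 > 0 (a local minimum). The iterate converges there.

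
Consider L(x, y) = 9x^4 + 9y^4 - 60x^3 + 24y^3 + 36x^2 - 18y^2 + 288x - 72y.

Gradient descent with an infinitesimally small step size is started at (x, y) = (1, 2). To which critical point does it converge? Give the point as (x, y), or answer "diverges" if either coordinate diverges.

(-1, 1)

L is separable, so gradient descent decouples: x follows -∂L/∂x, y follows -∂L/∂y.
∂L/∂x = 36(x - 4)(x - 2)(x + 1); at x=1 this is 216, so x decreases.
∂L/∂y = 36(y - 1)(y + 1)(y + 2); at y=2 this is 432, so y decreases.
x converges to its nearest critical value -1 (a local min of the x-part); y converges to 1. The iterate converges to (-1, 1).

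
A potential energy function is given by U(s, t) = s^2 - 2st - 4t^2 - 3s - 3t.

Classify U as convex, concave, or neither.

U is quadratic, so its Hessian is the constant matrix H = [[2, -2], [-2, -8]].
det(H) = -20, tr(H) = -6.
det(H) < 0, so H is indefinite: neither convex nor concave.

neither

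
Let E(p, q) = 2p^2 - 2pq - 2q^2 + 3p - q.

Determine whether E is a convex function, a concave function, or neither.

E is quadratic, so its Hessian is the constant matrix H = [[4, -2], [-2, -4]].
det(H) = -20, tr(H) = 0.
det(H) < 0, so H is indefinite: neither convex nor concave.

neither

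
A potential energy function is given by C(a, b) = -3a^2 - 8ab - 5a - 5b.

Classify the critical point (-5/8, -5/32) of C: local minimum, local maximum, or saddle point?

The Hessian of C is constant: H = [[-6, -8], [-8, 0]].
det(H) = (-6)·0 − (-8)² = -64.
Since det(H) < 0, H is indefinite and the critical point is a saddle point.

saddle point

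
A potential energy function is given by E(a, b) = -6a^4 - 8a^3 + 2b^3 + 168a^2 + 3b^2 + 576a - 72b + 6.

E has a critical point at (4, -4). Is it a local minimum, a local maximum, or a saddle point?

The mixed partial ∂²E/∂a∂b is 0, so the Hessian at any point is diag(E_aa, E_bb) = diag(24(-3a^2 - 2a + 14), 6(2b + 1)).
At (4, -4): H = diag(-1008, -42).
Both eigenvalues are negative, so H is negative definite: a local maximum.

local maximum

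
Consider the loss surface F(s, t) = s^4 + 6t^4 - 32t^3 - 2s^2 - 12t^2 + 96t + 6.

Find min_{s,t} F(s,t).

-315

F(s,t) separates as P(s) + Q(t) + 6, so its minimum is min P + min Q + 6.
P'(s) = 4s(s - 1)(s + 1) vanishes at s ∈ {-1, 0, 1}; Q'(t) = 24(t - 4)(t - 1)(t + 1) vanishes at t ∈ {-1, 1, 4}.
Local minima of P (where P''>0): P(-1)=-1, P(1)=-1. Local minima of Q: Q(-1)=-70, Q(4)=-320.
So the global minimum of F is P(-1) + Q(4) + 6 = -1 − 320 + 6 = -315, attained at (-1, 4).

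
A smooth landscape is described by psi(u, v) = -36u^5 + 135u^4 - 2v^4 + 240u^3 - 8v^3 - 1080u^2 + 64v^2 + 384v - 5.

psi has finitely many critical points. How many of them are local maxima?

psi separates as a function of u plus a function of v, so ∇psi=0 decouples.
∂psi/∂u = -180u(u - 3)(u - 2)(u + 2) = 0 at u ∈ {-2, 0, 2, 3}; ∂psi/∂v = -8(v - 4)(v + 3)(v + 4) = 0 at v ∈ {-4, -3, 4}.
The Hessian is diagonal: diag(psi_uu, psi_vv). Second derivatives: psi_uu(-2)=7200, psi_uu(0)=-2160, psi_uu(2)=1440, psi_uu(3)=-2700; psi_vv(-4)=-64, psi_vv(-3)=56, psi_vv(4)=-448.
Local maxima occur where both diagonal entries negative: (0, -4), (0, 4), (3, -4), (3, 4). Count: 4.

4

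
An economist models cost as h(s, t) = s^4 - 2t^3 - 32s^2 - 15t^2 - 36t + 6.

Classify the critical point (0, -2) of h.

The mixed partial ∂²h/∂s∂t is 0, so the Hessian at any point is diag(h_ss, h_tt) = diag(4(3s^2 - 16), -6(2t + 5)).
At (0, -2): H = diag(-64, -6).
Both eigenvalues are negative, so H is negative definite: a local maximum.

local maximum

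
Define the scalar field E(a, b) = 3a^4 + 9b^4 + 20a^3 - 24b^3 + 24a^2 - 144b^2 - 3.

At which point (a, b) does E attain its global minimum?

E(a,b) separates as P(a) + Q(b) − 3, so its minimum is min P + min Q − 3.
P'(a) = 12a(a + 1)(a + 4) vanishes at a ∈ {-4, -1, 0}; Q'(b) = 36b(b - 4)(b + 2) vanishes at b ∈ {-2, 0, 4}.
Local minima of P (where P''>0): P(-4)=-128, P(0)=0. Local minima of Q: Q(-2)=-240, Q(4)=-1536.
So the global minimum of E is P(-4) + Q(4) − 3 = -128 − 1536 − 3 = -1667, attained at (-4, 4).

(-4, 4)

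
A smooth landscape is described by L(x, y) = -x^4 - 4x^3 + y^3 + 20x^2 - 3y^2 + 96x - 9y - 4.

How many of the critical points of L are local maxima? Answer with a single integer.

2

L separates as a function of x plus a function of y, so ∇L=0 decouples.
∂L/∂x = -4(x - 3)(x + 2)(x + 4) = 0 at x ∈ {-4, -2, 3}; ∂L/∂y = 3(y - 3)(y + 1) = 0 at y ∈ {-1, 3}.
The Hessian is diagonal: diag(L_xx, L_yy). Second derivatives: L_xx(-4)=-56, L_xx(-2)=40, L_xx(3)=-140; L_yy(-1)=-12, L_yy(3)=12.
Local maxima occur where both diagonal entries negative: (-4, -1), (3, -1). Count: 2.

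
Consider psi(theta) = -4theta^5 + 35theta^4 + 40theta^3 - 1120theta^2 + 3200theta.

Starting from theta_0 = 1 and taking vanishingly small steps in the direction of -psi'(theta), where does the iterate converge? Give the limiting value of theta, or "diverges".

-4

psi'(theta) = -20(theta - 5)(theta - 4)(theta - 2)(theta + 4), so psi'(1) = 1200.
Gradient descent moves in the -psi' direction, i.e. theta is decreasing.
The nearest critical point in that direction is theta = -4, where psi'' = 8640 > 0 (a local minimum). The iterate converges there.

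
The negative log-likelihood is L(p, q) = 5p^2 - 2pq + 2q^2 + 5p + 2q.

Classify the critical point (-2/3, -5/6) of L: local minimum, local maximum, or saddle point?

local minimum

The Hessian of L is constant: H = [[10, -2], [-2, 4]].
det(H) = 10·4 − (-2)² = 36.
det(H) > 0 and tr(H) = 14 > 0, so H is positive definite and the point is a local minimum.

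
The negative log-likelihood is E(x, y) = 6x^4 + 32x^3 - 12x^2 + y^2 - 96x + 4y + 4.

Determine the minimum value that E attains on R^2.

E(x,y) separates as P(x) + Q(y) + 4, so its minimum is min P + min Q + 4.
P'(x) = 24(x - 1)(x + 1)(x + 4) vanishes at x ∈ {-4, -1, 1}; Q'(y) = 2y + 4 vanishes at y ∈ {-2}.
Local minima of P (where P''>0): P(-4)=-320, P(1)=-70. Local minima of Q: Q(-2)=-4.
So the global minimum of E is P(-4) + Q(-2) + 4 = -320 − 4 + 4 = -320, attained at (-4, -2).

-320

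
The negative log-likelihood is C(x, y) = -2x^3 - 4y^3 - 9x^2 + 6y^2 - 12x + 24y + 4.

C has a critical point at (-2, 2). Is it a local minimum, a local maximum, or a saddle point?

The mixed partial ∂²C/∂x∂y is 0, so the Hessian at any point is diag(C_xx, C_yy) = diag(-6(2x + 3), 12(-2y + 1)).
At (-2, 2): H = diag(6, -36).
The eigenvalues have opposite signs, so H is indefinite: a saddle point.

saddle point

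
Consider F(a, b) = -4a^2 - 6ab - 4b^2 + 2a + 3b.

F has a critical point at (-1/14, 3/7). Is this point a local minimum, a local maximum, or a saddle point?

local maximum

The Hessian of F is constant: H = [[-8, -6], [-6, -8]].
det(H) = (-8)·(-8) − (-6)² = 28.
det(H) > 0 and tr(H) = -16 < 0, so H is negative definite and the point is a local maximum.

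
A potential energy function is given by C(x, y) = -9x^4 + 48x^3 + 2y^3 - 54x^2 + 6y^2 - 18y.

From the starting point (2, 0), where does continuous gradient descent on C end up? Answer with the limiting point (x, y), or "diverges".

(1, 1)

C is separable, so gradient descent decouples: x follows -∂C/∂x, y follows -∂C/∂y.
∂C/∂x = -36x(x - 3)(x - 1); at x=2 this is 72, so x decreases.
∂C/∂y = 6(y - 1)(y + 3); at y=0 this is -18, so y increases.
x converges to its nearest critical value 1 (a local min of the x-part); y converges to 1. The iterate converges to (1, 1).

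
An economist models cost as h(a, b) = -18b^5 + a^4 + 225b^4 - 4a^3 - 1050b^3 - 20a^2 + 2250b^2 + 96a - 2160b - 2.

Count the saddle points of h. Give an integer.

6

h separates as a function of a plus a function of b, so ∇h=0 decouples.
∂h/∂a = 4(a - 4)(a - 2)(a + 3) = 0 at a ∈ {-3, 2, 4}; ∂h/∂b = -90(b - 4)(b - 3)(b - 2)(b - 1) = 0 at b ∈ {1, 2, 3, 4}.
The Hessian is diagonal: diag(h_aa, h_bb). Second derivatives: h_aa(-3)=140, h_aa(2)=-40, h_aa(4)=56; h_bb(1)=540, h_bb(2)=-180, h_bb(3)=180, h_bb(4)=-540.
Saddle points occur where the two diagonal entries have opposite signs: (-3, 2), (-3, 4), (2, 1), (2, 3), (4, 2), (4, 4). Count: 6.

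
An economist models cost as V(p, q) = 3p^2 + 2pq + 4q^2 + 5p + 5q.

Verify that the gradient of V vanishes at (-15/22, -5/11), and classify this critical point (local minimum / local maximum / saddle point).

∇V = (6p + 2q + 5, 2p + 8q + 5); substituting (-15/22, -5/11) gives ∇V = (0, 0), so (-15/22, -5/11) is indeed a critical point.
The Hessian of V is constant: H = [[6, 2], [2, 8]].
det(H) = 6·8 − 2² = 44.
det(H) > 0 and tr(H) = 14 > 0, so H is positive definite and the point is a local minimum.

local minimum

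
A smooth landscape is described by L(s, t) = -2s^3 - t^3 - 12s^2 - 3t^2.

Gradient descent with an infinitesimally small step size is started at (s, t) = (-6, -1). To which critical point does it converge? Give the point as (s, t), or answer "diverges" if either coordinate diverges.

L is separable, so gradient descent decouples: s follows -∂L/∂s, t follows -∂L/∂t.
∂L/∂s = -6s(s + 4); at s=-6 this is -72, so s increases.
∂L/∂t = -3t(t + 2); at t=-1 this is 3, so t decreases.
s converges to its nearest critical value -4 (a local min of the s-part); t converges to -2. The iterate converges to (-4, -2).

(-4, -2)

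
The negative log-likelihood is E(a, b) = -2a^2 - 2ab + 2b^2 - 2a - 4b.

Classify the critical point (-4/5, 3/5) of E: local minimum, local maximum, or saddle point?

The Hessian of E is constant: H = [[-4, -2], [-2, 4]].
det(H) = (-4)·4 − (-2)² = -20.
Since det(H) < 0, H is indefinite and the critical point is a saddle point.

saddle point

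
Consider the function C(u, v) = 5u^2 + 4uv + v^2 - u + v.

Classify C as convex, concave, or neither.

C is quadratic, so its Hessian is the constant matrix H = [[10, 4], [4, 2]].
det(H) = 4, tr(H) = 12.
det(H) > 0 and tr(H) > 0, so H is positive definite everywhere: convex.

convex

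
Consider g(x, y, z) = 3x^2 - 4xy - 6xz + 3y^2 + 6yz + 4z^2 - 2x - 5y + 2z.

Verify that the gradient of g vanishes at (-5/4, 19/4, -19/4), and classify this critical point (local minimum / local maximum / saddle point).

local minimum

∇g = (6x - 4y - 6z - 2, -4x + 6y + 6z - 5, -6x + 6y + 8z + 2); substituting (-5/4, 19/4, -19/4) gives ∇g = (0, 0, 0), so (-5/4, 19/4, -19/4) is indeed a critical point.
The Hessian is constant: H = [[6, -4, -6], [-4, 6, 6], [-6, 6, 8]].
Leading principal minors: Δ₁ = 6, Δ₂ = 20, Δ₃ = 16.
All leading minors are positive, so H is positive definite: a local minimum.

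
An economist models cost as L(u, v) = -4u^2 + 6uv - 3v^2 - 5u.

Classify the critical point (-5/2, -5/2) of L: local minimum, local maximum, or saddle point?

The Hessian of L is constant: H = [[-8, 6], [6, -6]].
det(H) = (-8)·(-6) − 6² = 12.
det(H) > 0 and tr(H) = -14 < 0, so H is negative definite and the point is a local maximum.

local maximum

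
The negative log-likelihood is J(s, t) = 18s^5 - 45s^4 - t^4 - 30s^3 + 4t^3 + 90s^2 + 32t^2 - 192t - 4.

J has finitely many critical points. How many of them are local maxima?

J separates as a function of s plus a function of t, so ∇J=0 decouples.
∂J/∂s = 90s(s - 2)(s - 1)(s + 1) = 0 at s ∈ {-1, 0, 1, 2}; ∂J/∂t = -4(t - 4)(t - 3)(t + 4) = 0 at t ∈ {-4, 3, 4}.
The Hessian is diagonal: diag(J_ss, J_tt). Second derivatives: J_ss(-1)=-540, J_ss(0)=180, J_ss(1)=-180, J_ss(2)=540; J_tt(-4)=-224, J_tt(3)=28, J_tt(4)=-32.
Local maxima occur where both diagonal entries negative: (-1, -4), (-1, 4), (1, -4), (1, 4). Count: 4.

4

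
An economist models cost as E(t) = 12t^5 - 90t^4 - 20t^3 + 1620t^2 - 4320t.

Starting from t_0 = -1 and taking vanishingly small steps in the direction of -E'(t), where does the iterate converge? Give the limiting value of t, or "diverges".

2

E'(t) = 60(t - 4)(t - 3)(t - 2)(t + 3), so E'(-1) = -7200.
Gradient descent moves in the -E' direction, i.e. t is increasing.
The nearest critical point in that direction is t = 2, where E'' = 600 > 0 (a local minimum). The iterate converges there.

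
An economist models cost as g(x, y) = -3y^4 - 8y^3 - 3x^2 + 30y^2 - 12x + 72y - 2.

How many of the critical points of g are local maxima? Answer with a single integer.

2

g separates as a function of x plus a function of y, so ∇g=0 decouples.
∂g/∂x = -6(x + 2) = 0 at x ∈ {-2}; ∂g/∂y = -12(y - 2)(y + 1)(y + 3) = 0 at y ∈ {-3, -1, 2}.
The Hessian is diagonal: diag(g_xx, g_yy). Second derivatives: g_xx(-2)=-6; g_yy(-3)=-120, g_yy(-1)=72, g_yy(2)=-180.
Local maxima occur where both diagonal entries negative: (-2, -3), (-2, 2). Count: 2.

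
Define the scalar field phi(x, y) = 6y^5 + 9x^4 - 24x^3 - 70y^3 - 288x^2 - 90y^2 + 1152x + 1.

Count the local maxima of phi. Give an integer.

2

phi separates as a function of x plus a function of y, so ∇phi=0 decouples.
∂phi/∂x = 36(x - 4)(x - 2)(x + 4) = 0 at x ∈ {-4, 2, 4}; ∂phi/∂y = 30y(y - 3)(y + 1)(y + 2) = 0 at y ∈ {-2, -1, 0, 3}.
The Hessian is diagonal: diag(phi_xx, phi_yy). Second derivatives: phi_xx(-4)=1728, phi_xx(2)=-432, phi_xx(4)=576; phi_yy(-2)=-300, phi_yy(-1)=120, phi_yy(0)=-180, phi_yy(3)=1800.
Local maxima occur where both diagonal entries negative: (2, -2), (2, 0). Count: 2.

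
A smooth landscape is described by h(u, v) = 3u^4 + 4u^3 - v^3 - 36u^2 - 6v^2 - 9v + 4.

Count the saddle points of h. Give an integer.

h separates as a function of u plus a function of v, so ∇h=0 decouples.
∂h/∂u = 12u(u - 2)(u + 3) = 0 at u ∈ {-3, 0, 2}; ∂h/∂v = -3(v + 1)(v + 3) = 0 at v ∈ {-3, -1}.
The Hessian is diagonal: diag(h_uu, h_vv). Second derivatives: h_uu(-3)=180, h_uu(0)=-72, h_uu(2)=120; h_vv(-3)=6, h_vv(-1)=-6.
Saddle points occur where the two diagonal entries have opposite signs: (-3, -1), (0, -3), (2, -1). Count: 3.

3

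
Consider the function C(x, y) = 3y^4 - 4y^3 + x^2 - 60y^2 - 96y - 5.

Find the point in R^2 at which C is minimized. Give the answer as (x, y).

C(x,y) separates as P(x) + Q(y) − 5, so its minimum is min P + min Q − 5.
P'(x) = 2x vanishes at x ∈ {0}; Q'(y) = 12(y - 4)(y + 1)(y + 2) vanishes at y ∈ {-2, -1, 4}.
Local minima of P (where P''>0): P(0)=0. Local minima of Q: Q(-2)=32, Q(4)=-832.
So the global minimum of C is P(0) + Q(4) − 5 = 0 − 832 − 5 = -837, attained at (0, 4).

(0, 4)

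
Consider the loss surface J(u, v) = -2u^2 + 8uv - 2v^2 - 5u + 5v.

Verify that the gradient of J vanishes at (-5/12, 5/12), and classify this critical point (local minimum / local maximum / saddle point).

∇J = (-4u + 8v - 5, 8u - 4v + 5); substituting (-5/12, 5/12) gives ∇J = (0, 0), so (-5/12, 5/12) is indeed a critical point.
The Hessian of J is constant: H = [[-4, 8], [8, -4]].
det(H) = (-4)·(-4) − 8² = -48.
Since det(H) < 0, H is indefinite and the critical point is a saddle point.

saddle point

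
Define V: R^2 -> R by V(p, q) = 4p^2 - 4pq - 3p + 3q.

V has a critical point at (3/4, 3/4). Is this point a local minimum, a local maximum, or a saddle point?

saddle point

The Hessian of V is constant: H = [[8, -4], [-4, 0]].
det(H) = 8·0 − (-4)² = -16.
Since det(H) < 0, H is indefinite and the critical point is a saddle point.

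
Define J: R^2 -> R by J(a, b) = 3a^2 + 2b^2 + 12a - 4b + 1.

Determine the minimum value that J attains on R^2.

-13

J(a,b) separates as P(a) + Q(b) + 1, so its minimum is min P + min Q + 1.
P'(a) = 6a + 12 vanishes at a ∈ {-2}; Q'(b) = 4b - 4 vanishes at b ∈ {1}.
Local minima of P (where P''>0): P(-2)=-12. Local minima of Q: Q(1)=-2.
So the global minimum of J is P(-2) + Q(1) + 1 = -12 − 2 + 1 = -13, attained at (-2, 1).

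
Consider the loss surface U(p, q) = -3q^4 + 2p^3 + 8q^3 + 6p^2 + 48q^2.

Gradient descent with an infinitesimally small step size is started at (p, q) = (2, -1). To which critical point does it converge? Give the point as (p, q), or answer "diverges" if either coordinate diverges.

(0, 0)

U is separable, so gradient descent decouples: p follows -∂U/∂p, q follows -∂U/∂q.
∂U/∂p = 6p(p + 2); at p=2 this is 48, so p decreases.
∂U/∂q = -12q(q - 4)(q + 2); at q=-1 this is -60, so q increases.
p converges to its nearest critical value 0 (a local min of the p-part); q converges to 0. The iterate converges to (0, 0).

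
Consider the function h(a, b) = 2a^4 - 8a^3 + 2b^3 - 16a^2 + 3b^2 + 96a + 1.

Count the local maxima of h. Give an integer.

1

h separates as a function of a plus a function of b, so ∇h=0 decouples.
∂h/∂a = 8(a - 3)(a - 2)(a + 2) = 0 at a ∈ {-2, 2, 3}; ∂h/∂b = 6b(b + 1) = 0 at b ∈ {-1, 0}.
The Hessian is diagonal: diag(h_aa, h_bb). Second derivatives: h_aa(-2)=160, h_aa(2)=-32, h_aa(3)=40; h_bb(-1)=-6, h_bb(0)=6.
Local maxima occur where both diagonal entries negative: (2, -1). Count: 1.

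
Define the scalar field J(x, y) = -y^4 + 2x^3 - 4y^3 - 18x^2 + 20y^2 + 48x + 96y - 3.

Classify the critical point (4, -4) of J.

saddle point

The mixed partial ∂²J/∂x∂y is 0, so the Hessian at any point is diag(J_xx, J_yy) = diag(12(x - 3), 4(-3y^2 - 6y + 10)).
At (4, -4): H = diag(12, -56).
The eigenvalues have opposite signs, so H is indefinite: a saddle point.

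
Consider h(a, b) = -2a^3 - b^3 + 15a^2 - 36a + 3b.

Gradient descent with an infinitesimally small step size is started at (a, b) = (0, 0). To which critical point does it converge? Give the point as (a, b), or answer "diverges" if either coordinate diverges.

(2, -1)

h is separable, so gradient descent decouples: a follows -∂h/∂a, b follows -∂h/∂b.
∂h/∂a = -6(a - 3)(a - 2); at a=0 this is -36, so a increases.
∂h/∂b = -3(b - 1)(b + 1); at b=0 this is 3, so b decreases.
a converges to its nearest critical value 2 (a local min of the a-part); b converges to -1. The iterate converges to (2, -1).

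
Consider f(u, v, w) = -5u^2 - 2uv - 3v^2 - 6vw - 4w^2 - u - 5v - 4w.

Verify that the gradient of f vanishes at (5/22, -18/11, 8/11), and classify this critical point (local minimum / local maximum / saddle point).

local maximum

∇f = (-10u - 2v - 1, -2u - 6v - 6w - 5, -6v - 8w - 4); substituting (5/22, -18/11, 8/11) gives ∇f = (0, 0, 0), so (5/22, -18/11, 8/11) is indeed a critical point.
The Hessian is constant: H = [[-10, -2, 0], [-2, -6, -6], [0, -6, -8]].
Leading principal minors: Δ₁ = -10, Δ₂ = 56, Δ₃ = -88.
The minors alternate sign starting negative (−, +, −), so H is negative definite: a local maximum.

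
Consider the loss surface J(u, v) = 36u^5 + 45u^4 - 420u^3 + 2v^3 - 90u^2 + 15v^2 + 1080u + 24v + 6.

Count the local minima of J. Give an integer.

2

J separates as a function of u plus a function of v, so ∇J=0 decouples.
∂J/∂u = 180(u - 2)(u - 1)(u + 1)(u + 3) = 0 at u ∈ {-3, -1, 1, 2}; ∂J/∂v = 6(v + 1)(v + 4) = 0 at v ∈ {-4, -1}.
The Hessian is diagonal: diag(J_uu, J_vv). Second derivatives: J_uu(-3)=-7200, J_uu(-1)=2160, J_uu(1)=-1440, J_uu(2)=2700; J_vv(-4)=-18, J_vv(-1)=18.
Local minima occur where both diagonal entries positive: (-1, -1), (2, -1). Count: 2.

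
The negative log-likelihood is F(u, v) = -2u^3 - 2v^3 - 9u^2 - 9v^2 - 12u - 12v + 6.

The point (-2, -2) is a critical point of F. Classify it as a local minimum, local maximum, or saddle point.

The mixed partial ∂²F/∂u∂v is 0, so the Hessian at any point is diag(F_uu, F_vv) = diag(-6(2u + 3), -6(2v + 3)).
At (-2, -2): H = diag(6, 6).
Both eigenvalues are positive, so H is positive definite: a local minimum.

local minimum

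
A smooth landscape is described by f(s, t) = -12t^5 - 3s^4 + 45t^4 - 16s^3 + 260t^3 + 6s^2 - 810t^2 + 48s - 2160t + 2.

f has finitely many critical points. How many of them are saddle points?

f separates as a function of s plus a function of t, so ∇f=0 decouples.
∂f/∂s = -12(s - 1)(s + 1)(s + 4) = 0 at s ∈ {-4, -1, 1}; ∂f/∂t = -60(t - 4)(t - 3)(t + 1)(t + 3) = 0 at t ∈ {-3, -1, 3, 4}.
The Hessian is diagonal: diag(f_ss, f_tt). Second derivatives: f_ss(-4)=-180, f_ss(-1)=72, f_ss(1)=-120; f_tt(-3)=5040, f_tt(-1)=-2400, f_tt(3)=1440, f_tt(4)=-2100.
Saddle points occur where the two diagonal entries have opposite signs: (-4, -3), (-4, 3), (-1, -1), (-1, 4), (1, -3), (1, 3). Count: 6.

6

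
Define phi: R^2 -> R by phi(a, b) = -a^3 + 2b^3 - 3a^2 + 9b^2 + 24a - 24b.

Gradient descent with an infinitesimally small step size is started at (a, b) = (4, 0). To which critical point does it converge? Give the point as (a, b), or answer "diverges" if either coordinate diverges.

phi is separable, so gradient descent decouples: a follows -∂phi/∂a, b follows -∂phi/∂b.
∂phi/∂a = -3(a - 2)(a + 4); at a=4 this is -48, so a increases.
∂phi/∂b = 6(b - 1)(b + 4); at b=0 this is -24, so b increases.
The a-coordinate has no critical point in that direction and runs off to infinity.

diverges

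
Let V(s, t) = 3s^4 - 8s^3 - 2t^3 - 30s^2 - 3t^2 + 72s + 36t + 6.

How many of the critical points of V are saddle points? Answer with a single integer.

V separates as a function of s plus a function of t, so ∇V=0 decouples.
∂V/∂s = 12(s - 3)(s - 1)(s + 2) = 0 at s ∈ {-2, 1, 3}; ∂V/∂t = -6(t - 2)(t + 3) = 0 at t ∈ {-3, 2}.
The Hessian is diagonal: diag(V_ss, V_tt). Second derivatives: V_ss(-2)=180, V_ss(1)=-72, V_ss(3)=120; V_tt(-3)=30, V_tt(2)=-30.
Saddle points occur where the two diagonal entries have opposite signs: (-2, 2), (1, -3), (3, 2). Count: 3.

3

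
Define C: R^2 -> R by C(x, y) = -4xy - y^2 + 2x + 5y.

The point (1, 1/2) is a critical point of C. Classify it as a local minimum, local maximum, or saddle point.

The Hessian of C is constant: H = [[0, -4], [-4, -2]].
det(H) = 0·(-2) − (-4)² = -16.
Since det(H) < 0, H is indefinite and the critical point is a saddle point.

saddle point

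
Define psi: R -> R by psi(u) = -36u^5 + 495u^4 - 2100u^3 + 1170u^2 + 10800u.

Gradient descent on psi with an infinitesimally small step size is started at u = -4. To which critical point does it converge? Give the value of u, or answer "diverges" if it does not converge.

psi'(u) = -180(u - 5)(u - 4)(u - 3)(u + 1), so psi'(-4) = -272160.
Gradient descent moves in the -psi' direction, i.e. u is increasing.
The nearest critical point in that direction is u = -1, where psi'' = 21600 > 0 (a local minimum). The iterate converges there.

-1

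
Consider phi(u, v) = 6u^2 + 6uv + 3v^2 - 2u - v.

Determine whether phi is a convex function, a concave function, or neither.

phi is quadratic, so its Hessian is the constant matrix H = [[12, 6], [6, 6]].
det(H) = 36, tr(H) = 18.
det(H) > 0 and tr(H) > 0, so H is positive definite everywhere: convex.

convex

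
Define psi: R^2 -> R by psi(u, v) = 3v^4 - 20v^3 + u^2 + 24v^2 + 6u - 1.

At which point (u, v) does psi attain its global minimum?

psi(u,v) separates as P(u) + Q(v) − 1, so its minimum is min P + min Q − 1.
P'(u) = 2u + 6 vanishes at u ∈ {-3}; Q'(v) = 12v(v - 4)(v - 1) vanishes at v ∈ {0, 1, 4}.
Local minima of P (where P''>0): P(-3)=-9. Local minima of Q: Q(0)=0, Q(4)=-128.
So the global minimum of psi is P(-3) + Q(4) − 1 = -9 − 128 − 1 = -138, attained at (-3, 4).

(-3, 4)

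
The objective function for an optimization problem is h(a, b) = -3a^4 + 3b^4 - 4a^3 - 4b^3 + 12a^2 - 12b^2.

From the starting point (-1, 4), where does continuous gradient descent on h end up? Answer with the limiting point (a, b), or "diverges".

h is separable, so gradient descent decouples: a follows -∂h/∂a, b follows -∂h/∂b.
∂h/∂a = -12a(a - 1)(a + 2); at a=-1 this is -24, so a increases.
∂h/∂b = 12b(b - 2)(b + 1); at b=4 this is 480, so b decreases.
a converges to its nearest critical value 0 (a local min of the a-part); b converges to 2. The iterate converges to (0, 2).

(0, 2)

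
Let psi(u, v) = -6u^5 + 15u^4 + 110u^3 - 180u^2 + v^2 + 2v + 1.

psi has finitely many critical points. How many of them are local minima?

psi separates as a function of u plus a function of v, so ∇psi=0 decouples.
∂psi/∂u = -30u(u - 4)(u - 1)(u + 3) = 0 at u ∈ {-3, 0, 1, 4}; ∂psi/∂v = 2(v + 1) = 0 at v ∈ {-1}.
The Hessian is diagonal: diag(psi_uu, psi_vv). Second derivatives: psi_uu(-3)=2520, psi_uu(0)=-360, psi_uu(1)=360, psi_uu(4)=-2520; psi_vv(-1)=2.
Local minima occur where both diagonal entries positive: (-3, -1), (1, -1). Count: 2.

2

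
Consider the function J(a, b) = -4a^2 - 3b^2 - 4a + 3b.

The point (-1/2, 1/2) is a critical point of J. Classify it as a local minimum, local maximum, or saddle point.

local maximum

The Hessian of J is constant: H = [[-8, 0], [0, -6]].
det(H) = (-8)·(-6) − 0² = 48.
det(H) > 0 and tr(H) = -14 < 0, so H is negative definite and the point is a local maximum.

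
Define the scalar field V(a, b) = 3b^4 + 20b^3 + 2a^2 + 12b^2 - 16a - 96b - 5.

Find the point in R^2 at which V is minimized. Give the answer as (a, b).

(4, 1)

V(a,b) separates as P(a) + Q(b) − 5, so its minimum is min P + min Q − 5.
P'(a) = 4a - 16 vanishes at a ∈ {4}; Q'(b) = 12(b - 1)(b + 2)(b + 4) vanishes at b ∈ {-4, -2, 1}.
Local minima of P (where P''>0): P(4)=-32. Local minima of Q: Q(-4)=64, Q(1)=-61.
So the global minimum of V is P(4) + Q(1) − 5 = -32 − 61 − 5 = -98, attained at (4, 1).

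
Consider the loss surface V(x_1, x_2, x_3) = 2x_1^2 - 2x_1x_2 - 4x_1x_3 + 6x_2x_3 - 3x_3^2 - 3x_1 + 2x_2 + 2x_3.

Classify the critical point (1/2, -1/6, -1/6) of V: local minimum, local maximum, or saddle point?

The Hessian is constant: H = [[4, -2, -4], [-2, 0, 6], [-4, 6, -6]].
Leading principal minors: Δ₁ = 4, Δ₂ = -4, Δ₃ = -24.
The minors fit neither the all-positive nor the alternating-sign pattern, so H is indefinite: a saddle point.

saddle point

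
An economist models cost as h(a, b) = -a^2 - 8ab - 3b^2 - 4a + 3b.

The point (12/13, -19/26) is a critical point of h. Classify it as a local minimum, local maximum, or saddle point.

The Hessian of h is constant: H = [[-2, -8], [-8, -6]].
det(H) = (-2)·(-6) − (-8)² = -52.
Since det(H) < 0, H is indefinite and the critical point is a saddle point.

saddle point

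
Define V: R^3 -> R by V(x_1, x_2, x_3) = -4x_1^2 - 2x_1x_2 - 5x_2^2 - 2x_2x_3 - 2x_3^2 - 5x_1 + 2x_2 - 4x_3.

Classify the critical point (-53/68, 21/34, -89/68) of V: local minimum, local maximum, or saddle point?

local maximum

The Hessian is constant: H = [[-8, -2, 0], [-2, -10, -2], [0, -2, -4]].
Leading principal minors: Δ₁ = -8, Δ₂ = 76, Δ₃ = -272.
The minors alternate sign starting negative (−, +, −), so H is negative definite: a local maximum.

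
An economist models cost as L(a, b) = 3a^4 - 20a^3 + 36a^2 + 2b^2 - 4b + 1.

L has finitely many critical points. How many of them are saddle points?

L separates as a function of a plus a function of b, so ∇L=0 decouples.
∂L/∂a = 12a(a - 3)(a - 2) = 0 at a ∈ {0, 2, 3}; ∂L/∂b = 4(b - 1) = 0 at b ∈ {1}.
The Hessian is diagonal: diag(L_aa, L_bb). Second derivatives: L_aa(0)=72, L_aa(2)=-24, L_aa(3)=36; L_bb(1)=4.
Saddle points occur where the two diagonal entries have opposite signs: (2, 1). Count: 1.

1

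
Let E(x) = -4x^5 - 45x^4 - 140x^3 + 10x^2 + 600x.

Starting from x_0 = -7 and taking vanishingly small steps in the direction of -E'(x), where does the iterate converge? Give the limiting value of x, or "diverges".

-5

E'(x) = -20(x - 1)(x + 2)(x + 3)(x + 5), so E'(-7) = -6400.
Gradient descent moves in the -E' direction, i.e. x is increasing.
The nearest critical point in that direction is x = -5, where E'' = 720 > 0 (a local minimum). The iterate converges there.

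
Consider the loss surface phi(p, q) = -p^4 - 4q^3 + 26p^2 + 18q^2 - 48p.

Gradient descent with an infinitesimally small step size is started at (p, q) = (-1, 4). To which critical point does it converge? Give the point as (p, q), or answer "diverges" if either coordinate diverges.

phi is separable, so gradient descent decouples: p follows -∂phi/∂p, q follows -∂phi/∂q.
∂phi/∂p = -4(p - 3)(p - 1)(p + 4); at p=-1 this is -96, so p increases.
∂phi/∂q = -12q(q - 3); at q=4 this is -48, so q increases.
The q-coordinate has no critical point in that direction and runs off to infinity.

diverges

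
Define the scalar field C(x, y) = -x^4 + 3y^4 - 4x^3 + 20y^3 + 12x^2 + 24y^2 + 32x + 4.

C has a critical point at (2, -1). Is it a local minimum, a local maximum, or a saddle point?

local maximum

The mixed partial ∂²C/∂x∂y is 0, so the Hessian at any point is diag(C_xx, C_yy) = diag(12(-x^2 - 2x + 2), 12(3y^2 + 10y + 4)).
At (2, -1): H = diag(-72, -36).
Both eigenvalues are negative, so H is negative definite: a local maximum.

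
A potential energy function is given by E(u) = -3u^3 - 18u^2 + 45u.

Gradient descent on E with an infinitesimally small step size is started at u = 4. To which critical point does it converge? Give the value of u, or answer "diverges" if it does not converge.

E'(u) = -9(u - 1)(u + 5), so E'(4) = -243.
Gradient descent moves in the -E' direction, i.e. u is increasing.
There is no critical point above u=4, and E' keeps the same sign, so the iterate runs off to +∞.

diverges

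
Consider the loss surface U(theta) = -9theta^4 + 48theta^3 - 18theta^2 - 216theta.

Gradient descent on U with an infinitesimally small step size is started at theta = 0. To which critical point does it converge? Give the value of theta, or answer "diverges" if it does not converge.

2

U'(theta) = -36(theta - 3)(theta - 2)(theta + 1), so U'(0) = -216.
Gradient descent moves in the -U' direction, i.e. theta is increasing.
The nearest critical point in that direction is theta = 2, where U'' = 108 > 0 (a local minimum). The iterate converges there.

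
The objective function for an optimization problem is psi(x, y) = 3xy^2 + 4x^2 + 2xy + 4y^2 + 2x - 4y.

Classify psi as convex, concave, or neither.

The term 3xy^2 is cubic, so the Hessian is not constant.
∂²psi/∂y² = 6x + 8, which takes both signs as x varies (negative for sufficiently negative x). A diagonal entry of the Hessian changing sign means the Hessian is neither positive- nor negative-semidefinite on all of R^2.

neither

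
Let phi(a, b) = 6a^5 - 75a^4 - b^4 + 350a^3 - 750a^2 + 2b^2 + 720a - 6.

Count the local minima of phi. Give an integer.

phi separates as a function of a plus a function of b, so ∇phi=0 decouples.
∂phi/∂a = 30(a - 4)(a - 3)(a - 2)(a - 1) = 0 at a ∈ {1, 2, 3, 4}; ∂phi/∂b = -4b(b - 1)(b + 1) = 0 at b ∈ {-1, 0, 1}.
The Hessian is diagonal: diag(phi_aa, phi_bb). Second derivatives: phi_aa(1)=-180, phi_aa(2)=60, phi_aa(3)=-60, phi_aa(4)=180; phi_bb(-1)=-8, phi_bb(0)=4, phi_bb(1)=-8.
Local minima occur where both diagonal entries positive: (2, 0), (4, 0). Count: 2.

2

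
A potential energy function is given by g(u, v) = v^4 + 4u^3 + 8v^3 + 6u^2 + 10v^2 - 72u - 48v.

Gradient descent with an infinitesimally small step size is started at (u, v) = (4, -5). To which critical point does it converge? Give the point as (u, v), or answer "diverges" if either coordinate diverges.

(2, -4)

g is separable, so gradient descent decouples: u follows -∂g/∂u, v follows -∂g/∂v.
∂g/∂u = 12(u - 2)(u + 3); at u=4 this is 168, so u decreases.
∂g/∂v = 4(v - 1)(v + 3)(v + 4); at v=-5 this is -48, so v increases.
u converges to its nearest critical value 2 (a local min of the u-part); v converges to -4. The iterate converges to (2, -4).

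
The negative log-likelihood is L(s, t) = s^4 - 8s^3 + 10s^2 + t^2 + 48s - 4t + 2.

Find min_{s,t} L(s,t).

L(s,t) separates as P(s) + Q(t) + 2, so its minimum is min P + min Q + 2.
P'(s) = 4(s - 4)(s - 3)(s + 1) vanishes at s ∈ {-1, 3, 4}; Q'(t) = 2(t - 2) vanishes at t ∈ {2}.
Local minima of P (where P''>0): P(-1)=-29, P(4)=96. Local minima of Q: Q(2)=-4.
So the global minimum of L is P(-1) + Q(2) + 2 = -29 − 4 + 2 = -31, attained at (-1, 2).

-31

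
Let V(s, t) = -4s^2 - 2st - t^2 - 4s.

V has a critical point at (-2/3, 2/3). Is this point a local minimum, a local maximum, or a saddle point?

local maximum

The Hessian of V is constant: H = [[-8, -2], [-2, -2]].
det(H) = (-8)·(-2) − (-2)² = 12.
det(H) > 0 and tr(H) = -10 < 0, so H is negative definite and the point is a local maximum.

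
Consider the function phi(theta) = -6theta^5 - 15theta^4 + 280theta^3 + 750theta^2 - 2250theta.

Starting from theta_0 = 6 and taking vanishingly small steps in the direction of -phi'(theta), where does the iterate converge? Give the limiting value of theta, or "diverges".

diverges

phi'(theta) = -30(theta - 5)(theta - 1)(theta + 3)(theta + 5), so phi'(6) = -14850.
Gradient descent moves in the -phi' direction, i.e. theta is increasing.
There is no critical point above theta=6, and phi' keeps the same sign, so the iterate runs off to +∞.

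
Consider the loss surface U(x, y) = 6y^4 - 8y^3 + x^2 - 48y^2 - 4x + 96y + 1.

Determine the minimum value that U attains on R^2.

U(x,y) separates as P(x) + Q(y) + 1, so its minimum is min P + min Q + 1.
P'(x) = 2x - 4 vanishes at x ∈ {2}; Q'(y) = 24(y - 2)(y - 1)(y + 2) vanishes at y ∈ {-2, 1, 2}.
Local minima of P (where P''>0): P(2)=-4. Local minima of Q: Q(-2)=-224, Q(2)=32.
So the global minimum of U is P(2) + Q(-2) + 1 = -4 − 224 + 1 = -227, attained at (2, -2).

-227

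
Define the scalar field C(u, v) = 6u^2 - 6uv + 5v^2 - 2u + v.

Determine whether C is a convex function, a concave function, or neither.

C is quadratic, so its Hessian is the constant matrix H = [[12, -6], [-6, 10]].
det(H) = 84, tr(H) = 22.
det(H) > 0 and tr(H) > 0, so H is positive definite everywhere: convex.

convex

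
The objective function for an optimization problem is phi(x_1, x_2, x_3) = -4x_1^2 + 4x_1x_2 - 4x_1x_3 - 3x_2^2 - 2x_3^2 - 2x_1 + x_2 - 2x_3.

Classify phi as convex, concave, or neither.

phi is quadratic, so its Hessian is the constant matrix H = [[-8, 4, -4], [4, -6, 0], [-4, 0, -4]].
Leading principal minors: -8, 32, -32.
Signs alternate −, +, − ⇒ H ≺ 0 ⇒ concave.

concave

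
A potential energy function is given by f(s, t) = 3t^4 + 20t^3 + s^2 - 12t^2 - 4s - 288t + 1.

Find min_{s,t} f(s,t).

-419

f(s,t) separates as P(s) + Q(t) + 1, so its minimum is min P + min Q + 1.
P'(s) = 2s - 4 vanishes at s ∈ {2}; Q'(t) = 12(t - 2)(t + 3)(t + 4) vanishes at t ∈ {-4, -3, 2}.
Local minima of P (where P''>0): P(2)=-4. Local minima of Q: Q(-4)=448, Q(2)=-416.
So the global minimum of f is P(2) + Q(2) + 1 = -4 − 416 + 1 = -419, attained at (2, 2).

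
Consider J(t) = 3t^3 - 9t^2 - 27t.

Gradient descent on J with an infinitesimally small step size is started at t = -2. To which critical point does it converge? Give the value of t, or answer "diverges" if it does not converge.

diverges

J'(t) = 9(t - 3)(t + 1), so J'(-2) = 45.
Gradient descent moves in the -J' direction, i.e. t is decreasing.
There is no critical point below t=-2, and J' keeps the same sign, so the iterate runs off to −∞.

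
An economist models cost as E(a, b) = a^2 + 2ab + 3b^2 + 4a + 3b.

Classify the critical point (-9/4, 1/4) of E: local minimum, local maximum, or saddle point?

The Hessian of E is constant: H = [[2, 2], [2, 6]].
det(H) = 2·6 − 2² = 8.
det(H) > 0 and tr(H) = 8 > 0, so H is positive definite and the point is a local minimum.

local minimum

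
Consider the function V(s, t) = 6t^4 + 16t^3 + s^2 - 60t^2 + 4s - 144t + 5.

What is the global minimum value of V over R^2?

V(s,t) separates as P(s) + Q(t) + 5, so its minimum is min P + min Q + 5.
P'(s) = 2s + 4 vanishes at s ∈ {-2}; Q'(t) = 24(t - 2)(t + 1)(t + 3) vanishes at t ∈ {-3, -1, 2}.
Local minima of P (where P''>0): P(-2)=-4. Local minima of Q: Q(-3)=-54, Q(2)=-304.
So the global minimum of V is P(-2) + Q(2) + 5 = -4 − 304 + 5 = -303, attained at (-2, 2).

-303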